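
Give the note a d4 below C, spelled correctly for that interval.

A fourth below C lands on the letter G.
A diminished fourth spans 4 semitones, so C moves to pitch class 8. On the letter G that is G#.

G#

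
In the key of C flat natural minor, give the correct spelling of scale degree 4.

Fb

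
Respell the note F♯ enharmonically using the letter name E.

E##

F# is pitch class 6. The letter E alone is pitch class 4.
To reach pitch class 6 from E requires an offset of +2 semitones, i.e. double sharp: E##.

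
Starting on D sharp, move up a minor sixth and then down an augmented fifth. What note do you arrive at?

A minor sixth up from D# is B (letter B, 8 semitones up).
An augmented fifth down from B is Eb (letter E, 8 semitones down).

Eb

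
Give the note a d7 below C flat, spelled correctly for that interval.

D

A seventh below C lands on the letter D.
A diminished seventh spans 9 semitones, so Cb moves to pitch class 2. On the letter D that is D.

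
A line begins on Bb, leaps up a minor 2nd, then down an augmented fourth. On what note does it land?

A minor second up from Bb is Cb (letter C, 1 semitone up).
An augmented fourth down from Cb is Gbb (letter G, 6 semitones down).

Gbb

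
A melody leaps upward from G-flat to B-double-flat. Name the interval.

minor third

The letter names run G→B, a span of 2 letter steps, so the interval is some kind of third.
Gb to Bbb is 3 semitones. A major third is 4, so 3 makes it minor.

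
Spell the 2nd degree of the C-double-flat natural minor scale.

Degree 2 takes the letter 1 step above C, which is D.
In natural minor, degree 2 sits 2 semitones above the tonic. Cbb + 2 semitones is pitch class 0, spelled on D as Dbb.

Dbb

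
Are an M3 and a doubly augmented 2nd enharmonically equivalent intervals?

Yes

A major third spans 4 semitones; a doubly augmented second spans 4.
They are enharmonically equivalent.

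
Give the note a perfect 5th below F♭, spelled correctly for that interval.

Bbb

F down a perfect fifth is Bb, so the target letter is B.
From Fb, a perfect fifth is 7 semitones down: Bbb.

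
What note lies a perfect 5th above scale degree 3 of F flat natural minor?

Ebb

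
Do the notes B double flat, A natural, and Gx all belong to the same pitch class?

Bbb is pitch class 9; A is pitch class 9; G## is pitch class 9.
All spellings map to pitch class 9, so they are enharmonically equivalent.

Yes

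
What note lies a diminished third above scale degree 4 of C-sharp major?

Ab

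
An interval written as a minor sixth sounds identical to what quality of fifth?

augmented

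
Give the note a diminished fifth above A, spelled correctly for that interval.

A fifth above A lands on the letter E.
A diminished fifth spans 6 semitones, so A moves to pitch class 3. On the letter E that is Eb.

Eb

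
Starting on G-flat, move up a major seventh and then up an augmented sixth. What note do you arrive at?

D#

A major seventh up from Gb is F (letter F, 11 semitones up).
An augmented sixth up from F is D# (letter D, 10 semitones up).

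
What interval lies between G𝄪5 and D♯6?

diminished fifth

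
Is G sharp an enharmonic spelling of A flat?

Yes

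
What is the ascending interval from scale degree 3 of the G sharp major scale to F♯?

diminished fifth

Scale degree 3 of G# major is B#.
B# up to F#: letters B→F make it a fifth; 6 semitones makes it diminished.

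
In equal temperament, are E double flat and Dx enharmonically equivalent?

Ebb is pitch class 2; D## is pitch class 4.
The pitch classes differ (2 vs. 4), so they are not enharmonic equivalents.

No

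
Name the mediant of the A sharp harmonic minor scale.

Degree 3 takes the letter 2 steps above A, which is C.
In harmonic minor, degree 3 sits 3 semitones above the tonic. A# + 3 semitones is pitch class 1, spelled on C as C#.

C#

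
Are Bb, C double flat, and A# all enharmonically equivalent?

Yes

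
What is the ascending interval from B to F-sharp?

perfect fifth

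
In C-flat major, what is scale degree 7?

Bb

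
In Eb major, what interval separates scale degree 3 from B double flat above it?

diminished third

Scale degree 3 of Eb major is G.
G up to Bbb: letters G→B make it a third; 2 semitones makes it diminished.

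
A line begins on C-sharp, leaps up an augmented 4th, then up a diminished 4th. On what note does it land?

B

An augmented fourth up from C# is F## (letter F, 6 semitones up).
A diminished fourth up from F## is B (letter B, 4 semitones up).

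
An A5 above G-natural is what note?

D#

G up a perfect fifth is D, so the target letter is D.
From G, an augmented fifth is 8 semitones up: D#.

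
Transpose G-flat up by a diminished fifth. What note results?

Dbb

A fifth above G lands on the letter D.
A diminished fifth spans 6 semitones, so Gb moves to pitch class 0. On the letter D that is Dbb.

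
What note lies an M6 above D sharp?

B#

D up a major sixth is B, so the target letter is B.
From D#, a major sixth is 9 semitones up: B#.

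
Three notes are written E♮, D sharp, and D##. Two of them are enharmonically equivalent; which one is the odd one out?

In 12-tone equal temperament, enharmonic equivalents share a pitch class. E is pitch class 4; D# is pitch class 3; D## is pitch class 4.
E and D## share pitch class 4, while D# is pitch class 3.

D#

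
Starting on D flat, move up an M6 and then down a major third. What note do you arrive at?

Gb

A major sixth up from Db is Bb (letter B, 9 semitones up).
A major third down from Bb is Gb (letter G, 4 semitones down).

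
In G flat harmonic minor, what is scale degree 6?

The Gb harmonic minor scale runs Gb Ab Bbb Cb Db Ebb F.
Degree 6 is Ebb.

Ebb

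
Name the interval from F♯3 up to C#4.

The letter names run F→C, a span of 4 letter steps, so the interval is some kind of fifth.
F# to C# is 7 semitones. A perfect fifth is 7, so 7 makes it perfect.

perfect fifth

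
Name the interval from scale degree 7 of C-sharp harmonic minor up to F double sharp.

perfect fifth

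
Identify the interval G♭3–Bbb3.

minor third

Counting letters G–A–B gives a third.
Gb→Bbb = 3 semitones, 1 narrower than the major third (4), so minor.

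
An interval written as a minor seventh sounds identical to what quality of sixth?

augmented

A minor seventh spans 10 semitones.
A sixth spanning 10 semitones is augmented (the major sixth is 9).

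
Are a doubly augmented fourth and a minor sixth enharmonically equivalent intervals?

A doubly augmented fourth spans 7 semitones; a minor sixth spans 8.
The spans differ, so they are not enharmonic equivalents.

No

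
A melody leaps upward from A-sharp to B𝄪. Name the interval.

The letter names run A→B, a span of 1 letter step, so the interval is some kind of second.
A# to B## is 3 semitones. A major second is 2, so 3 makes it augmented.

augmented second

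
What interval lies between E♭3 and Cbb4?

diminished sixth

Counting letters E–F–G–A–B–C gives a sixth.
Eb→Cbb = 7 semitones, 2 narrower than the major sixth (9), so diminished.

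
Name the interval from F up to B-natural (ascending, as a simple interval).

augmented fourth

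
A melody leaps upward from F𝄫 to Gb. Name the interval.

augmented second

Counting letters F–G gives a second.
Fbb→Gb = 3 semitones, 1 wider than the major second (2), so augmented.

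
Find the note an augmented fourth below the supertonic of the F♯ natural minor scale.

D

The supertonic of F# natural minor is G#.
An augmented fourth (6 semitones) below G# lands on the letter D, giving D.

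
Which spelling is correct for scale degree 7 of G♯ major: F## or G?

Each scale degree takes a distinct letter name. Degree 7 of a scale on G must use the letter F.
F## and G are enharmonically the same pitch, but only F## uses the letter F, so it is the correct spelling here.

F##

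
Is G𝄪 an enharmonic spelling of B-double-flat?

Yes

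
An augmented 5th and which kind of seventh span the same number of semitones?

doubly diminished

An augmented fifth spans 8 semitones.
A seventh spanning 8 semitones is doubly diminished (the major seventh is 11).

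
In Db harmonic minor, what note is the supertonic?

Eb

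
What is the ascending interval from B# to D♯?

Counting letters B–C–D gives a third.
B#→D# = 3 semitones, 1 narrower than the major third (4), so minor.

minor third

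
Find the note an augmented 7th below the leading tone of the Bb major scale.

The leading tone of Bb major is A.
An augmented seventh (12 semitones) below A lands on the letter B, giving Bbb.

Bbb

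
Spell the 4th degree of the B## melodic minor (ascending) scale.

E##

Degree 4 takes the letter 3 steps above B, which is E.
In melodic minor (ascending), degree 4 sits 5 semitones above the tonic. B## + 5 semitones is pitch class 6, spelled on E as E##.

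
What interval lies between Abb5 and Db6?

augmented fourth

The letter names run A→D, a span of 3 letter steps, so the interval is some kind of fourth.
Abb to Db is 6 semitones. A perfect fourth is 5, so 6 makes it augmented.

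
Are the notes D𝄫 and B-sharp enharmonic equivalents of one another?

Yes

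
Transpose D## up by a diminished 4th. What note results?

G#

A fourth above D lands on the letter G.
A diminished fourth spans 4 semitones, so D## moves to pitch class 8. On the letter G that is G#.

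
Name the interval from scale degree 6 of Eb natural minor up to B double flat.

minor seventh

Scale degree 6 of Eb natural minor is Cb.
Cb up to Bbb: letters C→B make it a seventh; 10 semitones makes it minor.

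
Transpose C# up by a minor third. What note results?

E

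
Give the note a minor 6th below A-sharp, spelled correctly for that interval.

A sixth below A lands on the letter C.
A minor sixth spans 8 semitones, so A# moves to pitch class 2. On the letter C that is C##.

C##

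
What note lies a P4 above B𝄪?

E##

A fourth above B lands on the letter E.
A perfect fourth spans 5 semitones, so B## moves to pitch class 6. On the letter E that is E##.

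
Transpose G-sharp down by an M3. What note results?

A third below G lands on the letter E.
A major third spans 4 semitones, so G# moves to pitch class 4. On the letter E that is E.

E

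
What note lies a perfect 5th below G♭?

G down a perfect fifth is C, so the target letter is C.
From Gb, a perfect fifth is 7 semitones down: Cb.

Cb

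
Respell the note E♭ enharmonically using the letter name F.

Fbb

Eb is pitch class 3. The letter F alone is pitch class 5.
To reach pitch class 3 from F requires an offset of -2 semitones, i.e. double flat: Fbb.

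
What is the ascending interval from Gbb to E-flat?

augmented sixth

The letter names run G→E, a span of 5 letter steps, so the interval is some kind of sixth.
Gbb to Eb is 10 semitones. A major sixth is 9, so 10 makes it augmented.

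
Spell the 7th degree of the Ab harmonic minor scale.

G

The Ab harmonic minor scale runs Ab Bb Cb Db Eb Fb G.
Degree 7 is G.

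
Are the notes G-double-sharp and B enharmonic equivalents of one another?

G## is pitch class 9; B is pitch class 11.
The pitch classes differ (9 vs. 11), so they are not enharmonic equivalents.

No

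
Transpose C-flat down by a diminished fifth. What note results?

A fifth below C lands on the letter F.
A diminished fifth spans 6 semitones, so Cb moves to pitch class 5. On the letter F that is F.

F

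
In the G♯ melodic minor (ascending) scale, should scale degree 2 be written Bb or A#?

A#

Each scale degree takes a distinct letter name. Degree 2 of a scale on G must use the letter A.
A# and Bb are enharmonically the same pitch, but only A# uses the letter A, so it is the correct spelling here.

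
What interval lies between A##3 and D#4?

diminished fourth

The letter names run A→D, a span of 3 letter steps, so the interval is some kind of fourth.
A## to D# is 4 semitones. A perfect fourth is 5, so 4 makes it diminished.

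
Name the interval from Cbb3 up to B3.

Counting letters C–D–E–F–G–A–B gives a seventh.
Cbb→B = 13 semitones, 2 wider than the major seventh (11), so doubly augmented.

doubly augmented seventh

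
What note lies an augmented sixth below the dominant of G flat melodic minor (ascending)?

Fbb

The dominant of Gb melodic minor (ascending) is Db.
An augmented sixth (10 semitones) below Db lands on the letter F, giving Fbb.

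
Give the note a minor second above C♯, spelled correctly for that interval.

D

A second above C lands on the letter D.
A minor second spans 1 semitone, so C# moves to pitch class 2. On the letter D that is D.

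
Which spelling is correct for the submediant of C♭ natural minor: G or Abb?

Abb

Each scale degree takes a distinct letter name. Degree 6 of a scale on C must use the letter A.
Abb and G are enharmonically the same pitch, but only Abb uses the letter A, so it is the correct spelling here.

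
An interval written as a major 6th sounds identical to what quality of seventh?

A major sixth spans 9 semitones.
A seventh spanning 9 semitones is diminished (the major seventh is 11).

diminished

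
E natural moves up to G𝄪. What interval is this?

augmented third

Counting letters E–F–G gives a third.
E→G## = 5 semitones, 1 wider than the major third (4), so augmented.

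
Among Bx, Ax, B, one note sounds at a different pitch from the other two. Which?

B##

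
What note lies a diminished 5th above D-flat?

Abb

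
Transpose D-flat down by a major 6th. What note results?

D down a major sixth is F, so the target letter is F.
From Db, a major sixth is 9 semitones down: Fb.

Fb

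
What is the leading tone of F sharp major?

E#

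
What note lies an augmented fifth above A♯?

E##

A fifth above A lands on the letter E.
An augmented fifth spans 8 semitones, so A# moves to pitch class 6. On the letter E that is E##.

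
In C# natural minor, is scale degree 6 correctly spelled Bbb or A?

Each scale degree takes a distinct letter name. Degree 6 of a scale on C must use the letter A.
A and Bbb are enharmonically the same pitch, but only A uses the letter A, so it is the correct spelling here.

A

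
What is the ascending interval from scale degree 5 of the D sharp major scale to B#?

major second

Scale degree 5 of D# major is A#.
A# up to B#: letters A→B make it a second; 2 semitones makes it major.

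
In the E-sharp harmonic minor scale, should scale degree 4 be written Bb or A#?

A#

Each scale degree takes a distinct letter name. Degree 4 of a scale on E must use the letter A.
A# and Bb are enharmonically the same pitch, but only A# uses the letter A, so it is the correct spelling here.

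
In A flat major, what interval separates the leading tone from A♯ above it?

The leading tone of Ab major is G.
G up to A#: letters G→A make it a second; 3 semitones makes it augmented.

augmented second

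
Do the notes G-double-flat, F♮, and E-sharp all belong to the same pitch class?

Gbb = pitch class 5 and F = pitch class 5 and E# = pitch class 5 — the same pitch class, so they are enharmonic equivalents.

Yes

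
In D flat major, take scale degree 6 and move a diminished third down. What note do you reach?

Scale degree 6 of Db major is Bb.
A diminished third (2 semitones) below Bb lands on the letter G, giving G#.

G#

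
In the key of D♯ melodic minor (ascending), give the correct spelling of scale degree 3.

Degree 3 takes the letter 2 steps above D, which is F.
In melodic minor (ascending), degree 3 sits 3 semitones above the tonic. D# + 3 semitones is pitch class 6, spelled on F as F#.

F#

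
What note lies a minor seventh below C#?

C down a major seventh is Db, so the target letter is D.
From C#, a minor seventh is 10 semitones down: D#.

D#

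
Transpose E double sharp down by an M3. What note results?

C##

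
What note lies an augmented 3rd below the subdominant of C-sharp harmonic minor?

The subdominant of C# harmonic minor is F#.
An augmented third (5 semitones) below F# lands on the letter D, giving Db.

Db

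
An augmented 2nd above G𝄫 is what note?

Ab

G up a major second is A, so the target letter is A.
From Gbb, an augmented second is 3 semitones up: Ab.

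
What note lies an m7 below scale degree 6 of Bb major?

Scale degree 6 of Bb major is G.
A minor seventh (10 semitones) below G lands on the letter A, giving A.

A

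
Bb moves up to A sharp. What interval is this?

The letter names run B→A, a span of 6 letter steps, so the interval is some kind of seventh.
Bb to A# is 12 semitones. A major seventh is 11, so 12 makes it augmented.

augmented seventh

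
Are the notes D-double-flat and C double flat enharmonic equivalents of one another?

Dbb is pitch class 0; Cbb is pitch class 10.
The pitch classes differ (0 vs. 10), so they are not enharmonic equivalents.

No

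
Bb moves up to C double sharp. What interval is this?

Counting letters B–C gives a second.
Bb→C## = 4 semitones, 2 wider than the major second (2), so doubly augmented.

doubly augmented second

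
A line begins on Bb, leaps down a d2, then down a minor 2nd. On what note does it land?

G##

A diminished second down from Bb is A# (letter A, 0 semitones down).
A minor second down from A# is G## (letter G, 1 semitone down).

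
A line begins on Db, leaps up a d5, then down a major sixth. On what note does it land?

A diminished fifth up from Db is Abb (letter A, 6 semitones up).
A major sixth down from Abb is Cbb (letter C, 9 semitones down).

Cbb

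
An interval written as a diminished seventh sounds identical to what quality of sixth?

major

A diminished seventh spans 9 semitones.
A sixth spanning 9 semitones is major (the major sixth is 9).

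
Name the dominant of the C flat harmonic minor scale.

Gb

The Cb harmonic minor scale runs Cb Db Ebb Fb Gb Abb Bb.
Degree 5 is Gb.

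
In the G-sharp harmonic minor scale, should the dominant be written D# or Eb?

D#

Each scale degree takes a distinct letter name. Degree 5 of a scale on G must use the letter D.
D# and Eb are enharmonically the same pitch, but only D# uses the letter D, so it is the correct spelling here.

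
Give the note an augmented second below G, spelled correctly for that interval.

Fb

A second below G lands on the letter F.
An augmented second spans 3 semitones, so G moves to pitch class 4. On the letter F that is Fb.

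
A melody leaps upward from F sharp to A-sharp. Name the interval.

major third

The letter names run F→A, a span of 2 letter steps, so the interval is some kind of third.
F# to A# is 4 semitones. A major third is 4, so 4 makes it major.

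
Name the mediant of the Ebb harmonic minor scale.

Gbb

Degree 3 takes the letter 2 steps above E, which is G.
In harmonic minor, degree 3 sits 3 semitones above the tonic. Ebb + 3 semitones is pitch class 5, spelled on G as Gbb.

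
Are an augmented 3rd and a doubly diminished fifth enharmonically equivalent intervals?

An augmented third spans 5 semitones; a doubly diminished fifth spans 5.
They are enharmonically equivalent.

Yes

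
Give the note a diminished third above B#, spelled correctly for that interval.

D

A third above B lands on the letter D.
A diminished third spans 2 semitones, so B# moves to pitch class 2. On the letter D that is D.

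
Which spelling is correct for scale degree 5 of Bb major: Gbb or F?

Each scale degree takes a distinct letter name. Degree 5 of a scale on B must use the letter F.
F and Gbb are enharmonically the same pitch, but only F uses the letter F, so it is the correct spelling here.

F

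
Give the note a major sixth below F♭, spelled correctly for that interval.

Abb

A sixth below F lands on the letter A.
A major sixth spans 9 semitones, so Fb moves to pitch class 7. On the letter A that is Abb.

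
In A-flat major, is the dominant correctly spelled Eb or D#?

Eb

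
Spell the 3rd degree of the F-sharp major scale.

The F# major scale runs F# G# A# B C# D# E#.
Degree 3 is A#.

A#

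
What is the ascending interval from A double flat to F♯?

Counting letters A–B–C–D–E–F gives a sixth.
Abb→F# = 11 semitones, 2 wider than the major sixth (9), so doubly augmented.

doubly augmented sixth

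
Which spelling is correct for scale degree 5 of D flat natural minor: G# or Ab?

Each scale degree takes a distinct letter name. Degree 5 of a scale on D must use the letter A.
Ab and G# are enharmonically the same pitch, but only Ab uses the letter A, so it is the correct spelling here.

Ab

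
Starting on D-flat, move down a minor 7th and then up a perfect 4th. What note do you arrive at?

Ab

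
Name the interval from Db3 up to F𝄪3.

doubly augmented third

Counting letters D–E–F gives a third.
Db→F## = 6 semitones, 2 wider than the major third (4), so doubly augmented.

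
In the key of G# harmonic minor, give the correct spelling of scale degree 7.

F##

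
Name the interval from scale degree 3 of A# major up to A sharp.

minor sixth

Scale degree 3 of A# major is C##.
C## up to A#: letters C→A make it a sixth; 8 semitones makes it minor.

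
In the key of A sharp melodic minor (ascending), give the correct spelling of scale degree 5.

E#

Degree 5 takes the letter 4 steps above A, which is E.
In melodic minor (ascending), degree 5 sits 7 semitones above the tonic. A# + 7 semitones is pitch class 5, spelled on E as E#.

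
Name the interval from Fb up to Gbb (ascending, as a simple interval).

The letter names run F→G, a span of 1 letter step, so the interval is some kind of second.
Fb to Gbb is 1 semitone. A major second is 2, so 1 makes it minor.

minor second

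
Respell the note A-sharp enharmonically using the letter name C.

Cbb

Plain C sits 2 semitones above A#, so on the letter C the same pitch needs a double flat: Cbb.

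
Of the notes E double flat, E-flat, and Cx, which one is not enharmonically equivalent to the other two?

In 12-tone equal temperament, enharmonic equivalents share a pitch class. Ebb is pitch class 2; Eb is pitch class 3; C## is pitch class 2.
Ebb and C## share pitch class 2, while Eb is pitch class 3.

Eb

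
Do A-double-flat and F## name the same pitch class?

Yes

Abb = pitch class 7 and F## = pitch class 7 — the same pitch class, so they are enharmonic equivalents.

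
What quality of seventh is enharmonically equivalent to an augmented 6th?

An augmented sixth spans 10 semitones.
A seventh spanning 10 semitones is minor (the major seventh is 11).

minor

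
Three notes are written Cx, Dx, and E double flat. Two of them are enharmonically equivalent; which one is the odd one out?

D##

In 12-tone equal temperament, enharmonic equivalents share a pitch class. C## is pitch class 2; D## is pitch class 4; Ebb is pitch class 2.
C## and Ebb share pitch class 2, while D## is pitch class 4.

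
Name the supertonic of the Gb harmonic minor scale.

Ab

Degree 2 takes the letter 1 step above G, which is A.
In harmonic minor, degree 2 sits 2 semitones above the tonic. Gb + 2 semitones is pitch class 8, spelled on A as Ab.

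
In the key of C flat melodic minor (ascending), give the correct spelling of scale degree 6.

Ab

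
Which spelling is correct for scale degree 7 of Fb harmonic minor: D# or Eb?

Each scale degree takes a distinct letter name. Degree 7 of a scale on F must use the letter E.
Eb and D# are enharmonically the same pitch, but only Eb uses the letter E, so it is the correct spelling here.

Eb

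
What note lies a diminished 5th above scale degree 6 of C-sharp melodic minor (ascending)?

E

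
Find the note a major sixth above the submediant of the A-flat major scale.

The submediant of Ab major is F.
A major sixth (9 semitones) above F lands on the letter D, giving D.

D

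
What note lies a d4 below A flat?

A down a perfect fourth is E, so the target letter is E.
From Ab, a diminished fourth is 4 semitones down: E.

E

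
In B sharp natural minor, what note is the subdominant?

E#

Degree 4 takes the letter 3 steps above B, which is E.
In natural minor, degree 4 sits 5 semitones above the tonic. B# + 5 semitones is pitch class 5, spelled on E as E#.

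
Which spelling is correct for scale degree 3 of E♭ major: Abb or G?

Each scale degree takes a distinct letter name. Degree 3 of a scale on E must use the letter G.
G and Abb are enharmonically the same pitch, but only G uses the letter G, so it is the correct spelling here.

G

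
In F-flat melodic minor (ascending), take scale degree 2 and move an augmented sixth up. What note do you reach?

E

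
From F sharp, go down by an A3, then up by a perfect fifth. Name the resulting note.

Ab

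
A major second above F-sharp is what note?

G#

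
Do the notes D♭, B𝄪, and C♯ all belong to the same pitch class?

Yes

Db is pitch class 1; B## is pitch class 1; C# is pitch class 1.
All spellings map to pitch class 1, so they are enharmonically equivalent.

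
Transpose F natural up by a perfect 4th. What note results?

Bb

F up a perfect fourth is Bb, so the target letter is B.
From F, a perfect fourth is 5 semitones up: Bb.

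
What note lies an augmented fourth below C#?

A fourth below C lands on the letter G.
An augmented fourth spans 6 semitones, so C# moves to pitch class 7. On the letter G that is G.

G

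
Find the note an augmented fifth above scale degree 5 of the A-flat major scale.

Scale degree 5 of Ab major is Eb.
An augmented fifth (8 semitones) above Eb lands on the letter B, giving B.

B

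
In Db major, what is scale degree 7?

C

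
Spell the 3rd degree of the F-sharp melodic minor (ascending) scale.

The F# melodic minor (ascending) scale runs F# G# A B C# D# E#.
Degree 3 is A.

A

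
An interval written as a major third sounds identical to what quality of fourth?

diminished

A major third spans 4 semitones.
A fourth spanning 4 semitones is diminished (the perfect fourth is 5).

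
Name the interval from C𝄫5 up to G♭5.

augmented fifth

Counting letters C–D–E–F–G gives a fifth.
Cbb→Gb = 8 semitones, 1 wider than the perfect fifth (7), so augmented.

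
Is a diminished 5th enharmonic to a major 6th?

A diminished fifth spans 6 semitones; a major sixth spans 9.
The spans differ, so they are not enharmonic equivalents.

No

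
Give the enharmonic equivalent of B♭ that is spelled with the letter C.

Plain C sits 2 semitones above Bb, so on the letter C the same pitch needs a double flat: Cbb.

Cbb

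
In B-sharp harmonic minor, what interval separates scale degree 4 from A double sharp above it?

Scale degree 4 of B# harmonic minor is E#.
E# up to A##: letters E→A make it a fourth; 6 semitones makes it augmented.

augmented fourth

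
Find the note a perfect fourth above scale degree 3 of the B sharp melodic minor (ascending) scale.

Scale degree 3 of B# melodic minor (ascending) is D#.
A perfect fourth (5 semitones) above D# lands on the letter G, giving G#.

G#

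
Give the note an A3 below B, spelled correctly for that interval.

A third below B lands on the letter G.
An augmented third spans 5 semitones, so B moves to pitch class 6. On the letter G that is Gb.

Gb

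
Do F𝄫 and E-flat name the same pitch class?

Fbb is pitch class 3; Eb is pitch class 3.
All spellings map to pitch class 3, so they are enharmonically equivalent.

Yes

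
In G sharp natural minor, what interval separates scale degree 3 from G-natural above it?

Scale degree 3 of G# natural minor is B.
B up to G: letters B→G make it a sixth; 8 semitones makes it minor.

minor sixth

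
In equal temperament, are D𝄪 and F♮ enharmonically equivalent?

No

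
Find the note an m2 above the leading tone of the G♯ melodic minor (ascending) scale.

G#

The leading tone of G# melodic minor (ascending) is F##.
A minor second (1 semitone) above F## lands on the letter G, giving G#.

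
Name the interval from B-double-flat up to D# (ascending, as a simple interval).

doubly augmented third

Counting letters B–C–D gives a third.
Bbb→D# = 6 semitones, 2 wider than the major third (4), so doubly augmented.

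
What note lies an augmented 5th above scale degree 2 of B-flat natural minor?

Scale degree 2 of Bb natural minor is C.
An augmented fifth (8 semitones) above C lands on the letter G, giving G#.

G#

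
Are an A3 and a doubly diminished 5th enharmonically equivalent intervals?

Yes

An augmented third spans 5 semitones; a doubly diminished fifth spans 5.
They are enharmonically equivalent.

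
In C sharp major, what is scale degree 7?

The C# major scale runs C# D# E# F# G# A# B#.
Degree 7 is B#.

B#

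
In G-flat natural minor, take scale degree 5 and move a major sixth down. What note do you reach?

Fb

Scale degree 5 of Gb natural minor is Db.
A major sixth (9 semitones) below Db lands on the letter F, giving Fb.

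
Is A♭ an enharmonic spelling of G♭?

No

Ab is pitch class 8; Gb is pitch class 6.
The pitch classes differ (8 vs. 6), so they are not enharmonic equivalents.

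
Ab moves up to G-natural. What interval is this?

major seventh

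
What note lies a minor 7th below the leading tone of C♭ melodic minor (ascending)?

The leading tone of Cb melodic minor (ascending) is Bb.
A minor seventh (10 semitones) below Bb lands on the letter C, giving C.

C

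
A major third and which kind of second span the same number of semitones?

doubly augmented

A major third spans 4 semitones.
A second spanning 4 semitones is doubly augmented (the major second is 2).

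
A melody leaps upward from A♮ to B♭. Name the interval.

minor second

The letter names run A→B, a span of 1 letter step, so the interval is some kind of second.
A to Bb is 1 semitone. A major second is 2, so 1 makes it minor.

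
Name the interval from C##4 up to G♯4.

The letter names run C→G, a span of 4 letter steps, so the interval is some kind of fifth.
C## to G# is 6 semitones. A perfect fifth is 7, so 6 makes it diminished.

diminished fifth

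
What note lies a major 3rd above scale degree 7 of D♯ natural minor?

E#

Scale degree 7 of D# natural minor is C#.
A major third (4 semitones) above C# lands on the letter E, giving E#.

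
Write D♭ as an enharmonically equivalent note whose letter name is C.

Db is pitch class 1. The letter C alone is pitch class 0.
To reach pitch class 1 from C requires an offset of +1 semitone, i.e. sharp: C#.

C#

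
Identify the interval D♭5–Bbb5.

minor sixth

Counting letters D–E–F–G–A–B gives a sixth.
Db→Bbb = 8 semitones, 1 narrower than the major sixth (9), so minor.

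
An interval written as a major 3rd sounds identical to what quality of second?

A major third spans 4 semitones.
A second spanning 4 semitones is doubly augmented (the major second is 2).

doubly augmented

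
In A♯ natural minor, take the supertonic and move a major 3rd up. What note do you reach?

D##

The supertonic of A# natural minor is B#.
A major third (4 semitones) above B# lands on the letter D, giving D##.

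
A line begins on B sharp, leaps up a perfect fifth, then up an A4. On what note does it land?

A perfect fifth up from B# is F## (letter F, 7 semitones up).
An augmented fourth up from F## is B## (letter B, 6 semitones up).

B##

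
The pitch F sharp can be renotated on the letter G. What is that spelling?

Plain G sits 1 semitone above F#, so on the letter G the same pitch needs a flat: Gb.

Gb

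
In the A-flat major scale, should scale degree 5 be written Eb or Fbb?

Each scale degree takes a distinct letter name. Degree 5 of a scale on A must use the letter E.
Eb and Fbb are enharmonically the same pitch, but only Eb uses the letter E, so it is the correct spelling here.

Eb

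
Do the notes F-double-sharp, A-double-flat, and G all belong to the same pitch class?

Yes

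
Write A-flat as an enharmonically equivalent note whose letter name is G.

G#

Plain G sits 1 semitone below Ab, so on the letter G the same pitch needs a sharp: G#.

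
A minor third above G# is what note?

B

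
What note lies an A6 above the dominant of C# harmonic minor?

E##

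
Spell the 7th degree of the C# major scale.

Degree 7 takes the letter 6 steps above C, which is B.
In major, degree 7 sits 11 semitones above the tonic. C# + 11 semitones is pitch class 0, spelled on B as B#.

B#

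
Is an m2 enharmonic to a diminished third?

No

A minor second spans 1 semitone; a diminished third spans 2.
The spans differ, so they are not enharmonic equivalents.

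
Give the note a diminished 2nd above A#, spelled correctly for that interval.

Bb

A second above A lands on the letter B.
A diminished second spans 0 semitones, so A# moves to pitch class 10. On the letter B that is Bb.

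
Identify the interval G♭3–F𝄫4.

diminished seventh

The letter names run G→F, a span of 6 letter steps, so the interval is some kind of seventh.
Gb to Fbb is 9 semitones. A major seventh is 11, so 9 makes it diminished.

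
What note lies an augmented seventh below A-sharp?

A seventh below A lands on the letter B.
An augmented seventh spans 12 semitones, so A# moves to pitch class 10. On the letter B that is Bb.

Bb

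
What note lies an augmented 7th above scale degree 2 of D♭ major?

D#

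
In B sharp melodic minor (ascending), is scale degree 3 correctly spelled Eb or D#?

D#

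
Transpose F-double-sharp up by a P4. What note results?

B#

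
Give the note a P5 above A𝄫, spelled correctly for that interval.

A up a perfect fifth is E, so the target letter is E.
From Abb, a perfect fifth is 7 semitones up: Ebb.

Ebb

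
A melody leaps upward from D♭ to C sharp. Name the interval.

augmented seventh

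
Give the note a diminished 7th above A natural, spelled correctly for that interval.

A up a major seventh is G#, so the target letter is G.
From A, a diminished seventh is 9 semitones up: Gb.

Gb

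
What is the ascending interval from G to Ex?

doubly augmented sixth

The letter names run G→E, a span of 5 letter steps, so the interval is some kind of sixth.
G to E## is 11 semitones. A major sixth is 9, so 11 makes it doubly augmented.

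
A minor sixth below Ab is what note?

C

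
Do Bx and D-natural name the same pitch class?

No

Two spellings are enharmonically equivalent only if they share a pitch class.
Here B## → 1, D → 2; 1 ≠ 2, so they are not.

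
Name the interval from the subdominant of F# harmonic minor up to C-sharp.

The subdominant of F# harmonic minor is B.
B up to C#: letters B→C make it a second; 2 semitones makes it major.

major second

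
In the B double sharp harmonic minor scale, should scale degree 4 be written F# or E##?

Each scale degree takes a distinct letter name. Degree 4 of a scale on B must use the letter E.
E## and F# are enharmonically the same pitch, but only E## uses the letter E, so it is the correct spelling here.

E##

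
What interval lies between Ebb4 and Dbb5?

The letter names run E→D, a span of 6 letter steps, so the interval is some kind of seventh.
Ebb to Dbb is 10 semitones. A major seventh is 11, so 10 makes it minor.

minor seventh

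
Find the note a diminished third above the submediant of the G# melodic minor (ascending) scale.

G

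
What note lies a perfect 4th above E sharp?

A fourth above E lands on the letter A.
A perfect fourth spans 5 semitones, so E# moves to pitch class 10. On the letter A that is A#.

A#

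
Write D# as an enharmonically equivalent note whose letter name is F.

Fbb

Plain F sits 2 semitones above D#, so on the letter F the same pitch needs a double flat: Fbb.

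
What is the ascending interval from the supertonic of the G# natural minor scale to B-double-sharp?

augmented second

The supertonic of G# natural minor is A#.
A# up to B##: letters A→B make it a second; 3 semitones makes it augmented.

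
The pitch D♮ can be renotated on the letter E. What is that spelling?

Plain E sits 2 semitones above D, so on the letter E the same pitch needs a double flat: Ebb.

Ebb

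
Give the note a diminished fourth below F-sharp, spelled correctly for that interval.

A fourth below F lands on the letter C.
A diminished fourth spans 4 semitones, so F# moves to pitch class 2. On the letter C that is C##.

C##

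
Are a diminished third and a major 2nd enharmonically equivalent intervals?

Yes

A diminished third spans 2 semitones; a major second spans 2.
They are enharmonically equivalent.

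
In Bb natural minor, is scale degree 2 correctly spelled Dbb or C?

Each scale degree takes a distinct letter name. Degree 2 of a scale on B must use the letter C.
C and Dbb are enharmonically the same pitch, but only C uses the letter C, so it is the correct spelling here.

C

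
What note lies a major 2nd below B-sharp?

B down a major second is A, so the target letter is A.
From B#, a major second is 2 semitones down: A#.

A#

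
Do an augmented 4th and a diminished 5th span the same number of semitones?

Yes

An augmented fourth spans 6 semitones; a diminished fifth spans 6.
They are enharmonically equivalent.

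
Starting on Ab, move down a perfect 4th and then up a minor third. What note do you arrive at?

Gb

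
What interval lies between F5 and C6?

The letter names run F→C, a span of 4 letter steps, so the interval is some kind of fifth.
F to C is 7 semitones. A perfect fifth is 7, so 7 makes it perfect.

perfect fifth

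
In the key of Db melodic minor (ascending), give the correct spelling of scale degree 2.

Eb

The Db melodic minor (ascending) scale runs Db Eb Fb Gb Ab Bb C.
Degree 2 is Eb.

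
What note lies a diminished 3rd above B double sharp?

A third above B lands on the letter D.
A diminished third spans 2 semitones, so B## moves to pitch class 3. On the letter D that is D#.

D#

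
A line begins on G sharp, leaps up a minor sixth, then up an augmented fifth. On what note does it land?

A minor sixth up from G# is E (letter E, 8 semitones up).
An augmented fifth up from E is B# (letter B, 8 semitones up).

B#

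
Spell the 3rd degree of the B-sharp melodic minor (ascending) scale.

D#

Degree 3 takes the letter 2 steps above B, which is D.
In melodic minor (ascending), degree 3 sits 3 semitones above the tonic. B# + 3 semitones is pitch class 3, spelled on D as D#.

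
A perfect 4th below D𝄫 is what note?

Abb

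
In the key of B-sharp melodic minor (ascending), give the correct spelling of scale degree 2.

The B# melodic minor (ascending) scale runs B# C## D# E# F## G## A##.
Degree 2 is C##.

C##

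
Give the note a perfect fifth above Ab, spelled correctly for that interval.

Eb

A up a perfect fifth is E, so the target letter is E.
From Ab, a perfect fifth is 7 semitones up: Eb.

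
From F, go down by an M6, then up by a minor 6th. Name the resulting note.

Fb

A major sixth down from F is Ab (letter A, 9 semitones down).
A minor sixth up from Ab is Fb (letter F, 8 semitones up).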